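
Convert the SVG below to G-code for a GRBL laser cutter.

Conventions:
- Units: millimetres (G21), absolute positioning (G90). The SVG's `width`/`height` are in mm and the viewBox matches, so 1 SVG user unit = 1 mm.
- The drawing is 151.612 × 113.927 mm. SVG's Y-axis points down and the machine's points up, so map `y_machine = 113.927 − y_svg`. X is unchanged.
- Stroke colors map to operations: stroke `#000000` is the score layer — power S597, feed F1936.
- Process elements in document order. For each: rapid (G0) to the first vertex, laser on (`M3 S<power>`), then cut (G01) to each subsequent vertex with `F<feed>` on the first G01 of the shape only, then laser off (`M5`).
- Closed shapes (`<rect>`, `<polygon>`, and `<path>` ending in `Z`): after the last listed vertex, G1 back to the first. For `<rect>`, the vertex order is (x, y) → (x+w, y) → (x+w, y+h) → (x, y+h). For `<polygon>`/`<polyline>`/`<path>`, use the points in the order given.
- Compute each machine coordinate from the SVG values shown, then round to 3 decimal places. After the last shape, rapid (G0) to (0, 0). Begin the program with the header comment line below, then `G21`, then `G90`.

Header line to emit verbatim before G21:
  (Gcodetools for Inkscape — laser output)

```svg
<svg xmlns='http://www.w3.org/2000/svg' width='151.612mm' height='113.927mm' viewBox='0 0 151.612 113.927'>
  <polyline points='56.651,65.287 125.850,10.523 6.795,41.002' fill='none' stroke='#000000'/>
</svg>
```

(Gcodetools for Inkscape — laser output)
G21
G90
G0 X56.651 Y48.640
M3 S597
G01 X125.850 Y103.404 F1936
G01 X6.795 Y72.925
M5
G0 X0.000 Y0.000

Since the viewBox matches the mm dimensions, user units are millimetres directly. The only transform is the Y-flip y_m = 113.927 − y_svg.

Shape 1 is a open polyline drawn with `<polyline>`. Its stroke #000000 means score at S597, F1936. After flipping Y the toolpath is (56.651,48.640) → (125.850,103.404) → (6.795,72.925).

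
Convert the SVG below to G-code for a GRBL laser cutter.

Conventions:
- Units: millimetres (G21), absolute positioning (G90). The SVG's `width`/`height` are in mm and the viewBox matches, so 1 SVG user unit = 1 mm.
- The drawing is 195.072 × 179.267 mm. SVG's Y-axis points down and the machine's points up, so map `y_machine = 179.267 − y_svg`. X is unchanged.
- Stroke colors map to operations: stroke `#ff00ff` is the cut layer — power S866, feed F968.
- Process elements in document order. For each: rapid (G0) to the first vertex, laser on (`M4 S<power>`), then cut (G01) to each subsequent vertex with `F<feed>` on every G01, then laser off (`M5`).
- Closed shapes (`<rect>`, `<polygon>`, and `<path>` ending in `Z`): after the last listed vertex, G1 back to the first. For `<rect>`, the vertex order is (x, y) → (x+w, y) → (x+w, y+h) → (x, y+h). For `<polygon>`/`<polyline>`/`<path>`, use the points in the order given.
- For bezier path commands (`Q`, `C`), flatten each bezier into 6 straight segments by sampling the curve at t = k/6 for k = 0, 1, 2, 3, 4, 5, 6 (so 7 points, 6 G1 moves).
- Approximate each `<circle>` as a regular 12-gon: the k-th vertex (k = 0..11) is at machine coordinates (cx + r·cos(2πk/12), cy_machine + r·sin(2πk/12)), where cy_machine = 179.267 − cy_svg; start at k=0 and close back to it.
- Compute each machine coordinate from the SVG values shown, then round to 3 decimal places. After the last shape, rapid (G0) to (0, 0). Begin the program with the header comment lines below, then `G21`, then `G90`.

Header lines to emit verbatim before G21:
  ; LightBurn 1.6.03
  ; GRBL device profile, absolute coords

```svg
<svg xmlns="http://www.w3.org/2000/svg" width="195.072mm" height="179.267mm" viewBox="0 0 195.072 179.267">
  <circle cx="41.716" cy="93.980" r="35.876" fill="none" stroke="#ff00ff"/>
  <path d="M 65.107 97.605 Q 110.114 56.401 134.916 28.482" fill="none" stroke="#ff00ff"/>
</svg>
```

Since the viewBox matches the mm dimensions, user units are millimetres directly. The only transform is the Y-flip y_m = 179.267 − y_svg.

Shape 1 is a circle drawn with `<circle>`. Its stroke #ff00ff means cut at S866, F968. After flipping Y the toolpath is (77.592,85.287) → (72.786,103.225) → (59.654,116.357) → (41.716,121.163) → (23.778,116.357) → (10.646,103.225) → (5.840,85.287) → (10.646,67.349) → (23.778,54.217) → (41.716,49.411) → (59.654,54.217) → (72.786,67.349) → (77.592,85.287), returning to the start.

Shape 2 is a quadratic bezier drawn with `<path>`. Its stroke #ff00ff means cut at S866, F968. After flipping Y the toolpath is (65.107,81.662) → (79.548,95.028) → (92.867,107.655) → (105.063,119.545) → (116.136,130.696) → (126.087,141.110) → (134.916,150.785).

; LightBurn 1.6.03
; GRBL device profile, absolute coords
G21
G90
G0 X77.592 Y85.287
M4 S866
G01 X72.786 Y103.225 F968
G01 X59.654 Y116.357 F968
G01 X41.716 Y121.163 F968
G01 X23.778 Y116.357 F968
G01 X10.646 Y103.225 F968
G01 X5.840 Y85.287 F968
G01 X10.646 Y67.349 F968
G01 X23.778 Y54.217 F968
G01 X41.716 Y49.411 F968
G01 X59.654 Y54.217 F968
G01 X72.786 Y67.349 F968
G01 X77.592 Y85.287 F968
M5
G0 X65.107 Y81.662
M4 S866
G01 X79.548 Y95.028 F968
G01 X92.867 Y107.655 F968
G01 X105.063 Y119.545 F968
G01 X116.136 Y130.696 F968
G01 X126.087 Y141.110 F968
G01 X134.916 Y150.785 F968
M5
G0 X0.000 Y0.000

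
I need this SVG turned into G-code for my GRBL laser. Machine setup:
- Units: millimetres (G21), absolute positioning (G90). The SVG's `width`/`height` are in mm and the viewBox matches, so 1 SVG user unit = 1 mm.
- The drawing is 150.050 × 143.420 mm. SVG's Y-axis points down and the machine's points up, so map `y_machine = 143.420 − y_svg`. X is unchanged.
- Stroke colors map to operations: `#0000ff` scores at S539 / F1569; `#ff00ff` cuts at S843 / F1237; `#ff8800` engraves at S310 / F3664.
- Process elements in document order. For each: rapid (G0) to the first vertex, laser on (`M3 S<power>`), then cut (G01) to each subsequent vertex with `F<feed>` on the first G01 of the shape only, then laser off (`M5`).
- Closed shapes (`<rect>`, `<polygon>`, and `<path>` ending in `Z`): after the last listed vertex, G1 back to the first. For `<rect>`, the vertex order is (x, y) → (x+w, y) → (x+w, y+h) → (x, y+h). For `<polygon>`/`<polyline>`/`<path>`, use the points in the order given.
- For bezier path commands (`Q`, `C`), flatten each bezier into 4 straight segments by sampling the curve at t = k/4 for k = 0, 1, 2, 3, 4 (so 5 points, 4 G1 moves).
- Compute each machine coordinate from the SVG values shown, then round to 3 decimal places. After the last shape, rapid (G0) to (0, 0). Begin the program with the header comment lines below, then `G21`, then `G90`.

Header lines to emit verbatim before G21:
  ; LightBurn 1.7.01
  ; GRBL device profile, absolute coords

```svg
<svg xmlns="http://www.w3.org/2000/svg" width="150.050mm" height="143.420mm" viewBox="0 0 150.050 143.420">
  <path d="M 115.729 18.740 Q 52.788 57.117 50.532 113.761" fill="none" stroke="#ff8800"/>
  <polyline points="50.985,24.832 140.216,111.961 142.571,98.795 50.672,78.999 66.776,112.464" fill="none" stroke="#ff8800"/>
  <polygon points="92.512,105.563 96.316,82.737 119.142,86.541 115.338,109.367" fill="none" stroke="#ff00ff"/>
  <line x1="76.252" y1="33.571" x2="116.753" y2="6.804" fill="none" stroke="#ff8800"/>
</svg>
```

; LightBurn 1.7.01
; GRBL device profile, absolute coords
G21
G90
G0 X115.729 Y124.680
M3 S310
G01 X88.051 Y104.350 F3664
G01 X67.959 Y81.736
G01 X55.453 Y56.839
G01 X50.532 Y29.659
M5
G0 X50.985 Y118.588
M3 S310
G01 X140.216 Y31.459 F3664
G01 X142.571 Y44.625
G01 X50.672 Y64.421
G01 X66.776 Y30.956
M5
G0 X92.512 Y37.857
M3 S843
G01 X96.316 Y60.683 F1237
G01 X119.142 Y56.879
G01 X115.338 Y34.053
G01 X92.512 Y37.857
M5
G0 X76.252 Y109.849
M3 S310
G01 X116.753 Y136.616 F3664
M5
G0 X0.000 Y0.000

1 u = 1 mm; y_m = 143.420 − y.

[1] `<path>` quadratic bezier, #ff8800→engrave S310 F3664: (115.729,124.680) → (88.051,104.350) → (67.959,81.736) → (55.453,56.839) → (50.532,29.659)

[2] `<polyline>` open polyline, #ff8800→engrave S310 F3664: (50.985,118.588) → (140.216,31.459) → (142.571,44.625) → (50.672,64.421) → (66.776,30.956)

[3] `<polygon>` regular polygon, #ff00ff→cut S843 F1237: (92.512,37.857) → (96.316,60.683) → (119.142,56.879) → (115.338,34.053) → (92.512,37.857) (closed)

[4] `<line>` line segment, #ff8800→engrave S310 F3664: (76.252,109.849) → (116.753,136.616)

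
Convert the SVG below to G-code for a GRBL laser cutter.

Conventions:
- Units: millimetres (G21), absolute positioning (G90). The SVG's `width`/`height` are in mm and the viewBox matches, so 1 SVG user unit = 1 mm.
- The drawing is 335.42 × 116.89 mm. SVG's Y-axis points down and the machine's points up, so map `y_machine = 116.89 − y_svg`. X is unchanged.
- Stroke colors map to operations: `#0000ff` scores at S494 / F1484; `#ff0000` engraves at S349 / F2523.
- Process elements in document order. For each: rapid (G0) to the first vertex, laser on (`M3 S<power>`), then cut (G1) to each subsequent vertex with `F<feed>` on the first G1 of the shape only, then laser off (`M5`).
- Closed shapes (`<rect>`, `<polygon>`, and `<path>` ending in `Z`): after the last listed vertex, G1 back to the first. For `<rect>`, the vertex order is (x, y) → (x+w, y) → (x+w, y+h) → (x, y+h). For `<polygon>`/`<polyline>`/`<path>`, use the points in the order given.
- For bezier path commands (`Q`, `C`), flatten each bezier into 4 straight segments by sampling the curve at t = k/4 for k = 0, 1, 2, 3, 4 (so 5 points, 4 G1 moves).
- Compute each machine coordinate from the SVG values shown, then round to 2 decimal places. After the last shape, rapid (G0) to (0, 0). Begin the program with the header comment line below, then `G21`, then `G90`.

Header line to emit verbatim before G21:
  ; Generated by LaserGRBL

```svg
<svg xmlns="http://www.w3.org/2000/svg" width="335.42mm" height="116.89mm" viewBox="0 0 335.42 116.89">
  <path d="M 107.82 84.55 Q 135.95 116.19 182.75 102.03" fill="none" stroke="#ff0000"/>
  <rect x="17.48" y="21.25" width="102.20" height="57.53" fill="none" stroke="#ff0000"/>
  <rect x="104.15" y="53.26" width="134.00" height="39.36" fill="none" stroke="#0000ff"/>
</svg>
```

1 u = 1 mm; y_m = 116.89 − y.

[1] `<path>` quadratic bezier, #ff0000→engrave S349 F2523: (107.82,32.34) → (123.05,19.38) → (140.62,12.15) → (160.52,10.64) → (182.75,14.86)

[2] `<rect>` rectangle, #ff0000→engrave S349 F2523: (17.48,95.64) → (119.68,95.64) → (119.68,38.11) → (17.48,38.11) → (17.48,95.64) (closed)

[3] `<rect>` rectangle, #0000ff→score S494 F1484: (104.15,63.63) → (238.15,63.63) → (238.15,24.27) → (104.15,24.27) → (104.15,63.63) (closed)

; Generated by LaserGRBL
G21
G90
G0 X107.82 Y32.34
M3 S349
G1 X123.05 Y19.38 F2523
G1 X140.62 Y12.15
G1 X160.52 Y10.64
G1 X182.75 Y14.86
M5
G0 X17.48 Y95.64
M3 S349
G1 X119.68 Y95.64 F2523
G1 X119.68 Y38.11
G1 X17.48 Y38.11
G1 X17.48 Y95.64
M5
G0 X104.15 Y63.63
M3 S494
G1 X238.15 Y63.63 F1484
G1 X238.15 Y24.27
G1 X104.15 Y24.27
G1 X104.15 Y63.63
M5
G0 X0.00 Y0.00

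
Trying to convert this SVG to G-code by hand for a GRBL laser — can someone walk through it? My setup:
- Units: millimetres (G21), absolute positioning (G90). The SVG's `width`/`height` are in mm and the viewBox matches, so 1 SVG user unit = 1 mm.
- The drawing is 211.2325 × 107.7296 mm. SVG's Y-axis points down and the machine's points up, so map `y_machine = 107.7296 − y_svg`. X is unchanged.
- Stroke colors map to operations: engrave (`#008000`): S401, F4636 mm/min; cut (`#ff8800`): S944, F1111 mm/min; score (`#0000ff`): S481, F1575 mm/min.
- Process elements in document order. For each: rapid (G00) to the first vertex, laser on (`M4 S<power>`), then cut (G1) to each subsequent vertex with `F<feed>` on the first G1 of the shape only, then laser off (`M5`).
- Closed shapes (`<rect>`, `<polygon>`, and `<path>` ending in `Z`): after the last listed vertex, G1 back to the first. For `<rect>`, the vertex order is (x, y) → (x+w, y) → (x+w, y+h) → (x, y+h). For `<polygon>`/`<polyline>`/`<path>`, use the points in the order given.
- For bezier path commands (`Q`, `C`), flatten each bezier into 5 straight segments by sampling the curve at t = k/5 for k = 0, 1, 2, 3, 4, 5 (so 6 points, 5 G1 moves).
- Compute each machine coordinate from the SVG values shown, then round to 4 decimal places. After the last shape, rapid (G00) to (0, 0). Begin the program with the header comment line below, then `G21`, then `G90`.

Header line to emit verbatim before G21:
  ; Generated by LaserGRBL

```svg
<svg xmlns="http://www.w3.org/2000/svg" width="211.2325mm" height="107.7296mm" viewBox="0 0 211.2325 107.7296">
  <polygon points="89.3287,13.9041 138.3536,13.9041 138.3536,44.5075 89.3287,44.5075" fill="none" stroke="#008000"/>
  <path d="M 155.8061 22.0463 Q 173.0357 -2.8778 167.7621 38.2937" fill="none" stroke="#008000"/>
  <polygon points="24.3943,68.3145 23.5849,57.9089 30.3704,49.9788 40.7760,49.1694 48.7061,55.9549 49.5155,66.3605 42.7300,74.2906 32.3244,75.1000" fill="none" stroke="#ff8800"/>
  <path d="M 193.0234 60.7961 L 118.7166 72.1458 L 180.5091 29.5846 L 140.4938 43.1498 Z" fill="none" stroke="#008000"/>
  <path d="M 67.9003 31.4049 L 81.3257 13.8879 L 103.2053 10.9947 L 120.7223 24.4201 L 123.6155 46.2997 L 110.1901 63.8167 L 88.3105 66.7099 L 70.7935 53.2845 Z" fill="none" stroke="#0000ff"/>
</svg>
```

; Generated by LaserGRBL
G21
G90
G00 X89.3287 Y93.8255
M4 S401
G1 X138.3536 Y93.8255 F4636
G1 X138.3536 Y63.2221
G1 X89.3287 Y63.2221
G1 X89.3287 Y93.8255
M5
G00 X155.8061 Y85.6833
M4 S401
G1 X161.7978 Y93.0091 F4636
G1 X165.9893 Y95.0473
G1 X168.3805 Y91.7978
G1 X168.9714 Y83.2607
G1 X167.7621 Y69.4359
M5
G00 X24.3943 Y39.4151
M4 S944
G1 X23.5849 Y49.8207 F1111
G1 X30.3704 Y57.7508
G1 X40.7760 Y58.5602
G1 X48.7061 Y51.7747
G1 X49.5155 Y41.3691
G1 X42.7300 Y33.4390
G1 X32.3244 Y32.6296
G1 X24.3943 Y39.4151
M5
G00 X193.0234 Y46.9335
M4 S401
G1 X118.7166 Y35.5838 F4636
G1 X180.5091 Y78.1450
G1 X140.4938 Y64.5798
G1 X193.0234 Y46.9335
M5
G00 X67.9003 Y76.3247
M4 S481
G1 X81.3257 Y93.8417 F1575
G1 X103.2053 Y96.7349
G1 X120.7223 Y83.3095
G1 X123.6155 Y61.4299
G1 X110.1901 Y43.9129
G1 X88.3105 Y41.0197
G1 X70.7935 Y54.4451
G1 X67.9003 Y76.3247
M5
G00 X0.0000 Y0.0000

viewBox `0 0 211.2325 107.7296` with mm width/height → 1 unit = 1 mm. Flip: y_m = 107.7296 − y_svg.

**Shape 1** — `<polygon>` rectangle, stroke `#008000` → engrave (S401, F4636). Machine vertices: (89.3287,93.8255) → (138.3536,93.8255) → (138.3536,63.2221) → (89.3287,63.2221) → (89.3287,93.8255). Closed: final G1 returns to the first vertex.

**Shape 2** — `<path>` quadratic bezier, stroke `#008000` → engrave (S401, F4636). Control points (SVG): P0=(155.8061,22.0463), P1=(173.0357,-2.8778), P2=(167.7621,38.2937); sampled at t=k/5. Machine vertices: (155.8061,85.6833) → (161.7978,93.0091) → (165.9893,95.0473) → (168.3805,91.7978) → (168.9714,83.2607) → (167.7621,69.4359). Open path.

**Shape 3** — `<polygon>` regular polygon, stroke `#ff8800` → cut (S944, F1111). Machine vertices: (24.3943,39.4151) → (23.5849,49.8207) → (30.3704,57.7508) → (40.7760,58.5602) → (48.7061,51.7747) → (49.5155,41.3691) → (42.7300,33.4390) → (32.3244,32.6296) → (24.3943,39.4151). Closed: final G1 returns to the first vertex.

**Shape 4** — `<path>` closed polygon, stroke `#008000` → engrave (S401, F4636). Machine vertices: (193.0234,46.9335) → (118.7166,35.5838) → (180.5091,78.1450) → (140.4938,64.5798) → (193.0234,46.9335). Closed: final G1 returns to the first vertex.

**Shape 5** — `<path>` regular polygon, stroke `#0000ff` → score (S481, F1575). Machine vertices: (67.9003,76.3247) → (81.3257,93.8417) → (103.2053,96.7349) → (120.7223,83.3095) → (123.6155,61.4299) → (110.1901,43.9129) → (88.3105,41.0197) → (70.7935,54.4451) → (67.9003,76.3247). Closed: final G1 returns to the first vertex.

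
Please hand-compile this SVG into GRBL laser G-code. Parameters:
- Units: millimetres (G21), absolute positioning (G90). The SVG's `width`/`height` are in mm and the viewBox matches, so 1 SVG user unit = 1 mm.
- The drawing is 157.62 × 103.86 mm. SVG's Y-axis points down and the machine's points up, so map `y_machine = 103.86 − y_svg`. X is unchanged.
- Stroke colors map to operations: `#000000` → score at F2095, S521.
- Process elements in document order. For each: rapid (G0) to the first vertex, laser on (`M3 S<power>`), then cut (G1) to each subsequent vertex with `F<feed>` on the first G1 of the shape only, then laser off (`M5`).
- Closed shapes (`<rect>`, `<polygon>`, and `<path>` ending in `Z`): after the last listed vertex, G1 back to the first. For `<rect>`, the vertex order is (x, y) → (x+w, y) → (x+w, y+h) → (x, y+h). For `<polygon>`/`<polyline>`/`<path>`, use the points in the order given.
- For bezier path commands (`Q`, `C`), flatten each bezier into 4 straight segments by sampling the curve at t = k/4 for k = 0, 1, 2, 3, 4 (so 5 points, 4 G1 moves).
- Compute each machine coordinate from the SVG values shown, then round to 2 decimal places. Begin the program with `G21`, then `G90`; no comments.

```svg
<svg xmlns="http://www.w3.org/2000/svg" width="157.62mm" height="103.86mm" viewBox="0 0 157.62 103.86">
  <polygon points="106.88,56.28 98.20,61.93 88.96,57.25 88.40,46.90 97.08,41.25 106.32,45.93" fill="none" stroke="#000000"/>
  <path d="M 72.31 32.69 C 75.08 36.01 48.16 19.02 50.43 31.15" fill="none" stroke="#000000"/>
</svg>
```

G21
G90
G0 X106.88 Y47.58
M3 S521
G1 X98.20 Y41.93 F2095
G1 X88.96 Y46.61
G1 X88.40 Y56.96
G1 X97.08 Y62.61
G1 X106.32 Y57.93
G1 X106.88 Y47.58
M5
G0 X72.31 Y71.17
M3 S521
G1 X69.74 Y71.72 F2095
G1 X61.56 Y75.24
G1 X53.28 Y77.12
G1 X50.43 Y72.71
M5

viewBox `0 0 157.62 103.86` with mm width/height → 1 unit = 1 mm. Flip: y_m = 103.86 − y_svg.

**Shape 1** — `<polygon>` regular polygon, stroke `#000000` → score (S521, F2095). Machine vertices: (106.88,47.58) → (98.20,41.93) → (88.96,46.61) → (88.40,56.96) → (97.08,62.61) → (106.32,57.93) → (106.88,47.58). Closed: final G1 returns to the first vertex.

**Shape 2** — `<path>` cubic bezier, stroke `#000000` → score (S521, F2095). Control points (SVG): P0=(72.31,32.69), P1=(75.08,36.01), P2=(48.16,19.02), P3=(50.43,31.15); sampled at t=k/4. Machine vertices: (72.31,71.17) → (69.74,71.72) → (61.56,75.24) → (53.28,77.12) → (50.43,72.71). Open path.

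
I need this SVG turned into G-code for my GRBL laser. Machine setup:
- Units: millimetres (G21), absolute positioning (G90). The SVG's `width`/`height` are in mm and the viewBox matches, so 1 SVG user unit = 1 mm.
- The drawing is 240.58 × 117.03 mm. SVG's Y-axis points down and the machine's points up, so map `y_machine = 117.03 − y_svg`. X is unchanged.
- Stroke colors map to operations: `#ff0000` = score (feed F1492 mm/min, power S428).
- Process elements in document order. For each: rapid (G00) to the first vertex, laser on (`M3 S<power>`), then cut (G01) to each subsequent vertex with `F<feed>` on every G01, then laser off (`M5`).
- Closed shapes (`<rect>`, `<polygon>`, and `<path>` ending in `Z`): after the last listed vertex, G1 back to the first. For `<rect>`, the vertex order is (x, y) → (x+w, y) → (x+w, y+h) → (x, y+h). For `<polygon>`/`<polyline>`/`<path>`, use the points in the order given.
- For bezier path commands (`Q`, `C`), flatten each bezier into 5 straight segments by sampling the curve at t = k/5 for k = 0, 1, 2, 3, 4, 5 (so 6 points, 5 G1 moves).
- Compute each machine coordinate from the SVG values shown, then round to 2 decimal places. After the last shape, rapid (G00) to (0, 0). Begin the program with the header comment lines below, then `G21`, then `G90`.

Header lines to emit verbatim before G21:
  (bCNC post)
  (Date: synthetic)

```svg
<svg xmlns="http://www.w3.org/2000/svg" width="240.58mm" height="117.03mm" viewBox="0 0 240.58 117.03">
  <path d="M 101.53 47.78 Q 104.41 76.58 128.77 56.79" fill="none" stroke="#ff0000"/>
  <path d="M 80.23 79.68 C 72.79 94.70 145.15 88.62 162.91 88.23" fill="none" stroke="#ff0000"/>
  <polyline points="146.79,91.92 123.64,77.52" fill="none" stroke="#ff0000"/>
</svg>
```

(bCNC post)
(Date: synthetic)
G21
G90
G00 X101.53 Y69.25
M3 S428
G01 X103.54 Y59.67 F1492
G01 X107.27 Y53.98 F1492
G01 X112.72 Y52.18 F1492
G01 X119.89 Y54.27 F1492
G01 X128.77 Y60.24 F1492
M5
G00 X80.23 Y37.35
M3 S428
G01 X84.27 Y30.66 F1492
G01 X101.00 Y27.74 F1492
G01 X123.99 Y27.32 F1492
G01 X146.78 Y28.10 F1492
G01 X162.91 Y28.80 F1492
M5
G00 X146.79 Y25.11
M3 S428
G01 X123.64 Y39.51 F1492
M5
G00 X0.00 Y0.00

Since the viewBox matches the mm dimensions, user units are millimetres directly. The only transform is the Y-flip y_m = 117.03 − y_svg.

Shape 1 is a quadratic bezier drawn with `<path>`. Its stroke #ff0000 means score at S428, F1492. After flipping Y the toolpath is (101.53,69.25) → (103.54,59.67) → (107.27,53.98) → (112.72,52.18) → (119.89,54.27) → (128.77,60.24).

Shape 2 is a cubic bezier drawn with `<path>`. Its stroke #ff0000 means score at S428, F1492. After flipping Y the toolpath is (80.23,37.35) → (84.27,30.66) → (101.00,27.74) → (123.99,27.32) → (146.78,28.10) → (162.91,28.80).

Shape 3 is a line segment drawn with `<polyline>`. Its stroke #ff0000 means score at S428, F1492. After flipping Y the toolpath is (146.79,25.11) → (123.64,39.51).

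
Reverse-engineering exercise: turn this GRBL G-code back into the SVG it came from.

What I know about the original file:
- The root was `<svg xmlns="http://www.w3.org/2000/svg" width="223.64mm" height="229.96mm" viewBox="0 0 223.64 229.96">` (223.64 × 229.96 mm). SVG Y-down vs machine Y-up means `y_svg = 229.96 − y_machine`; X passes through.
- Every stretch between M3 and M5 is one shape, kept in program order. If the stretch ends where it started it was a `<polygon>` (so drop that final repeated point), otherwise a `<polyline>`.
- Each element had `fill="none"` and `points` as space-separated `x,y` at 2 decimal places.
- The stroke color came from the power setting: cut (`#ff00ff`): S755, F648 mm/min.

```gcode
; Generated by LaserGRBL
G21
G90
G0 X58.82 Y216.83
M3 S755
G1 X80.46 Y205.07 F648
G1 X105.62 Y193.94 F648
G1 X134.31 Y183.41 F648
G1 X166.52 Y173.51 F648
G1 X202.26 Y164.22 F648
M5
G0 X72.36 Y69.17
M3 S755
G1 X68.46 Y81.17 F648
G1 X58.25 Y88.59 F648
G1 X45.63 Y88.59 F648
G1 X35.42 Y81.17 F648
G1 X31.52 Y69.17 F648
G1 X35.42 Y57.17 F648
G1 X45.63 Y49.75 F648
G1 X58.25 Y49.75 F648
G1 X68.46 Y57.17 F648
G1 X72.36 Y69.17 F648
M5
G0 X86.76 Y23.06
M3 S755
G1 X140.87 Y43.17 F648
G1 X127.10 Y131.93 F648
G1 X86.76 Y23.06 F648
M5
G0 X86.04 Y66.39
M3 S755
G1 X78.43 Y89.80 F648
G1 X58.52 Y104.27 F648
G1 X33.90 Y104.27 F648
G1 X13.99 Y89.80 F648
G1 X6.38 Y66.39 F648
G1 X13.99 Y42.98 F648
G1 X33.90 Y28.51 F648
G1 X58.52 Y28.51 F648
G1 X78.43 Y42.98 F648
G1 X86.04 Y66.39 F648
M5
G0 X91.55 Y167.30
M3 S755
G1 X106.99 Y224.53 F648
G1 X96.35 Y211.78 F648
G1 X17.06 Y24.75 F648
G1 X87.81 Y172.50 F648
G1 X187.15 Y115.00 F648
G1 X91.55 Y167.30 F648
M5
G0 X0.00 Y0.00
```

<svg xmlns="http://www.w3.org/2000/svg" width="223.64mm" height="229.96mm" viewBox="0 0 223.64 229.96">
  <polyline points="58.82,13.13 80.46,24.89 105.62,36.02 134.31,46.55 166.52,56.45 202.26,65.74" fill="none" stroke="#ff00ff"/>
  <polygon points="72.36,160.79 68.46,148.79 58.25,141.37 45.63,141.37 35.42,148.79 31.52,160.79 35.42,172.79 45.63,180.21 58.25,180.21 68.46,172.79" fill="none" stroke="#ff00ff"/>
  <polygon points="86.76,206.90 140.87,186.79 127.10,98.03" fill="none" stroke="#ff00ff"/>
  <polygon points="86.04,163.57 78.43,140.16 58.52,125.69 33.90,125.69 13.99,140.16 6.38,163.57 13.99,186.98 33.90,201.45 58.52,201.45 78.43,186.98" fill="none" stroke="#ff00ff"/>
  <polygon points="91.55,62.66 106.99,5.43 96.35,18.18 17.06,205.21 87.81,57.46 187.15,114.96" fill="none" stroke="#ff00ff"/>
</svg>

y_svg = 229.96 − y_m. Every run uses S755, so all elements get stroke `#ff00ff` (cut).

[1] open run; points: 58.82,13.13 80.46,24.89 105.62,36.02 134.31,46.55 166.52,56.45 202.26,65.74

[2] closed run; points: 72.36,160.79 68.46,148.79 58.25,141.37 45.63,141.37 35.42,148.79 31.52,160.79 35.42,172.79 45.63,180.21 58.25,180.21 68.46,172.79

[3] closed run; points: 86.76,206.90 140.87,186.79 127.10,98.03

[4] closed run; points: 86.04,163.57 78.43,140.16 58.52,125.69 33.90,125.69 13.99,140.16 6.38,163.57 13.99,186.98 33.90,201.45 58.52,201.45 78.43,186.98

[5] closed run; points: 91.55,62.66 106.99,5.43 96.35,18.18 17.06,205.21 87.81,57.46 187.15,114.96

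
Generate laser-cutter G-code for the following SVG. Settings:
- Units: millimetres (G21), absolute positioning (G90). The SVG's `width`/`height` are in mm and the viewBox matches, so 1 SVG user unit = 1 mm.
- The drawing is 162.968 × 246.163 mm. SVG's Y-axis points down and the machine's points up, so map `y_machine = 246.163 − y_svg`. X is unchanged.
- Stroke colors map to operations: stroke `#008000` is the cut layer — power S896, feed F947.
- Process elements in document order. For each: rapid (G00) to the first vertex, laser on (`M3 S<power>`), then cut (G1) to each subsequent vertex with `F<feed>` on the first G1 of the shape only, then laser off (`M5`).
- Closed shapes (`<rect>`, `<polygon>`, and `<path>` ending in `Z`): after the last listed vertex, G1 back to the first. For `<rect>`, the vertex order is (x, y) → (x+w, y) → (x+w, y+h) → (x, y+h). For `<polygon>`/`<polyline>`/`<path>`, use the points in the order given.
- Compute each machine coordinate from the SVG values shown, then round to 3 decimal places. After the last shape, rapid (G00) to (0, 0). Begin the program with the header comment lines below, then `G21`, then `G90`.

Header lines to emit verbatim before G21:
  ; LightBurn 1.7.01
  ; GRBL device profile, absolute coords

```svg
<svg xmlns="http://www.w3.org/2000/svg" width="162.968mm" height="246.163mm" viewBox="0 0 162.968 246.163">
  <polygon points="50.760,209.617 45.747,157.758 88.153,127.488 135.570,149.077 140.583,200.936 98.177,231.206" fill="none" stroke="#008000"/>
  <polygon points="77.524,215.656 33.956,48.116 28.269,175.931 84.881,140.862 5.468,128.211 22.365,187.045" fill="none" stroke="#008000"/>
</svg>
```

Since the viewBox matches the mm dimensions, user units are millimetres directly. The only transform is the Y-flip y_m = 246.163 − y_svg.

Shape 1 is a regular polygon drawn with `<polygon>`. Its stroke #008000 means cut at S896, F947. After flipping Y the toolpath is (50.760,36.546) → (45.747,88.405) → (88.153,118.675) → (135.570,97.086) → (140.583,45.227) → (98.177,14.957) → (50.760,36.546), returning to the start.

Shape 2 is a closed polygon drawn with `<polygon>`. Its stroke #008000 means cut at S896, F947. After flipping Y the toolpath is (77.524,30.507) → (33.956,198.047) → (28.269,70.232) → (84.881,105.301) → (5.468,117.952) → (22.365,59.118) → (77.524,30.507), returning to the start.

; LightBurn 1.7.01
; GRBL device profile, absolute coords
G21
G90
G00 X50.760 Y36.546
M3 S896
G1 X45.747 Y88.405 F947
G1 X88.153 Y118.675
G1 X135.570 Y97.086
G1 X140.583 Y45.227
G1 X98.177 Y14.957
G1 X50.760 Y36.546
M5
G00 X77.524 Y30.507
M3 S896
G1 X33.956 Y198.047 F947
G1 X28.269 Y70.232
G1 X84.881 Y105.301
G1 X5.468 Y117.952
G1 X22.365 Y59.118
G1 X77.524 Y30.507
M5
G00 X0.000 Y0.000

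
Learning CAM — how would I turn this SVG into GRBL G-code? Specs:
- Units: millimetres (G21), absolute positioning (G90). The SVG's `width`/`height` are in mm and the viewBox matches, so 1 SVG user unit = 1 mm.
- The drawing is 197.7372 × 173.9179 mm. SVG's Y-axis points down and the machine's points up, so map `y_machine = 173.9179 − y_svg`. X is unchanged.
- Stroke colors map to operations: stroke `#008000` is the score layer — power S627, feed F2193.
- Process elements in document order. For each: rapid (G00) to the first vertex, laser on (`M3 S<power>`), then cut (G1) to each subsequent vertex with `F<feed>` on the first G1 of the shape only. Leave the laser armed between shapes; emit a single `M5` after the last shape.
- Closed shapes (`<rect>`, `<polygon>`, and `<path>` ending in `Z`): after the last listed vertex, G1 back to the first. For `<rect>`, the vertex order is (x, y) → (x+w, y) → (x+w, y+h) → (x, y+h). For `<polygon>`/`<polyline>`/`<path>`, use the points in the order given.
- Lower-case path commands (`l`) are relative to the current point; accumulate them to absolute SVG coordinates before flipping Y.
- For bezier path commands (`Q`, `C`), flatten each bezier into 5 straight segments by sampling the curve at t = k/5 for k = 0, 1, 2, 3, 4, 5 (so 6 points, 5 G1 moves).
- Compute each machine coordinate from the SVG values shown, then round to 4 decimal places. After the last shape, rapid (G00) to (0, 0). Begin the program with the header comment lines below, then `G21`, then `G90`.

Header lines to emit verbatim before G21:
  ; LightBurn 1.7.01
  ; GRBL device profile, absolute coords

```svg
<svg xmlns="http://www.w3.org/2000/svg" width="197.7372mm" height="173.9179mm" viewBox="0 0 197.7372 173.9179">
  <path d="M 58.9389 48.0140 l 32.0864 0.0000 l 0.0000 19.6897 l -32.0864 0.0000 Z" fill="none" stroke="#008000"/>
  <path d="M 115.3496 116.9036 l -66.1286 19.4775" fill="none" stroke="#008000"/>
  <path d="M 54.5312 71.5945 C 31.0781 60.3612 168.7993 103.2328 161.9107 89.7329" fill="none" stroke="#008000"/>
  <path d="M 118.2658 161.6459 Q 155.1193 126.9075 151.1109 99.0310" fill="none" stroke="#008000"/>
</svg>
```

; LightBurn 1.7.01
; GRBL device profile, absolute coords
G21
G90
G00 X58.9389 Y125.9039
M3 S627
G1 X91.0253 Y125.9039 F2193
G1 X91.0253 Y106.2142
G1 X58.9389 Y106.2142
G1 X58.9389 Y125.9039
G00 X115.3496 Y57.0143
M3 S627
G1 X49.2210 Y37.5368 F2193
G00 X54.5312 Y102.3234
M3 S627
G1 X57.3540 Y103.4546 F2193
G1 X84.1810 Y96.9035
G1 X120.3345 Y87.9730
G1 X151.1370 Y81.9658
G1 X161.9107 Y84.1850
G00 X118.2658 Y12.2720
M3 S627
G1 X131.3727 Y25.8929 F2193
G1 X141.2107 Y38.9648
G1 X147.7797 Y51.4878
G1 X151.0798 Y63.4618
G1 X151.1109 Y74.8869
M5
G00 X0.0000 Y0.0000

viewBox `0 0 197.7372 173.9179` with mm width/height → 1 unit = 1 mm. Flip: y_m = 173.9179 − y_svg.

**Shape 1** — `<path>` rectangle, stroke `#008000` → score (S627, F2193). Machine vertices: (58.9389,125.9039) → (91.0253,125.9039) → (91.0253,106.2142) → (58.9389,106.2142) → (58.9389,125.9039). Closed: final G1 returns to the first vertex.

**Shape 2** — `<path>` line segment, stroke `#008000` → score (S627, F2193). Machine vertices: (115.3496,57.0143) → (49.2210,37.5368). Open path.

**Shape 3** — `<path>` cubic bezier, stroke `#008000` → score (S627, F2193). Control points (SVG): P0=(54.5312,71.5945), P1=(31.0781,60.3612), P2=(168.7993,103.2328), P3=(161.9107,89.7329); sampled at t=k/5. Machine vertices: (54.5312,102.3234) → (57.3540,103.4546) → (84.1810,96.9035) → (120.3345,87.9730) → (151.1370,81.9658) → (161.9107,84.1850). Open path.

**Shape 4** — `<path>` quadratic bezier, stroke `#008000` → score (S627, F2193). Control points (SVG): P0=(118.2658,161.6459), P1=(155.1193,126.9075), P2=(151.1109,99.0310); sampled at t=k/5. Machine vertices: (118.2658,12.2720) → (131.3727,25.8929) → (141.2107,38.9648) → (147.7797,51.4878) → (151.0798,63.4618) → (151.1109,74.8869). Open path.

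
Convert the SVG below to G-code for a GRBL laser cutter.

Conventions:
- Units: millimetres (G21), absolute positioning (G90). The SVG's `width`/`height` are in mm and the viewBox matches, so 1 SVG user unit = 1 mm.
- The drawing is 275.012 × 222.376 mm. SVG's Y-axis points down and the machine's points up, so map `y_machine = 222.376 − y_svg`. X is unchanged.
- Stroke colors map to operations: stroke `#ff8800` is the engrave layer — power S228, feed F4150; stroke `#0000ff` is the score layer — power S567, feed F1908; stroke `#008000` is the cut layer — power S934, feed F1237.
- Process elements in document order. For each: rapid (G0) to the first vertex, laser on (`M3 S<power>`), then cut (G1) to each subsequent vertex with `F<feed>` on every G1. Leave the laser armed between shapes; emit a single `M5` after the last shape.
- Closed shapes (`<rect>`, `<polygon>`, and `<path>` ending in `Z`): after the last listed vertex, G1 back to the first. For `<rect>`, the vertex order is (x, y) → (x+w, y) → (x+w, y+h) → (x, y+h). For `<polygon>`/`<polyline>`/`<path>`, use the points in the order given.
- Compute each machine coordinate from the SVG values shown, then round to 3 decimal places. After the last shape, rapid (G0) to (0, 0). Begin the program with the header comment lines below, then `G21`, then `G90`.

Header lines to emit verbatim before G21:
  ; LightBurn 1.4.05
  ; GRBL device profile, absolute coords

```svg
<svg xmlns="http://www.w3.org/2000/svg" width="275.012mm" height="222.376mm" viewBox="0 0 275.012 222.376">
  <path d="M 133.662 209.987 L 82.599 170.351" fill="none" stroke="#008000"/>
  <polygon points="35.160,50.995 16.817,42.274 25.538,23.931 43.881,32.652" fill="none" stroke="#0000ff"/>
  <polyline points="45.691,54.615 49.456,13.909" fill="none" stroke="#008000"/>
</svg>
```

Since the viewBox matches the mm dimensions, user units are millimetres directly. The only transform is the Y-flip y_m = 222.376 − y_svg.

Shape 1 is a line segment drawn with `<path>`. Its stroke #008000 means cut at S934, F1237. After flipping Y the toolpath is (133.662,12.389) → (82.599,52.025).

Shape 2 is a regular polygon drawn with `<polygon>`. Its stroke #0000ff means score at S567, F1908. After flipping Y the toolpath is (35.160,171.381) → (16.817,180.102) → (25.538,198.445) → (43.881,189.724) → (35.160,171.381), returning to the start.

Shape 3 is a line segment drawn with `<polyline>`. Its stroke #008000 means cut at S934, F1237. After flipping Y the toolpath is (45.691,167.761) → (49.456,208.467).

; LightBurn 1.4.05
; GRBL device profile, absolute coords
G21
G90
G0 X133.662 Y12.389
M3 S934
G1 X82.599 Y52.025 F1237
G0 X35.160 Y171.381
M3 S567
G1 X16.817 Y180.102 F1908
G1 X25.538 Y198.445 F1908
G1 X43.881 Y189.724 F1908
G1 X35.160 Y171.381 F1908
G0 X45.691 Y167.761
M3 S934
G1 X49.456 Y208.467 F1237
M5
G0 X0.000 Y0.000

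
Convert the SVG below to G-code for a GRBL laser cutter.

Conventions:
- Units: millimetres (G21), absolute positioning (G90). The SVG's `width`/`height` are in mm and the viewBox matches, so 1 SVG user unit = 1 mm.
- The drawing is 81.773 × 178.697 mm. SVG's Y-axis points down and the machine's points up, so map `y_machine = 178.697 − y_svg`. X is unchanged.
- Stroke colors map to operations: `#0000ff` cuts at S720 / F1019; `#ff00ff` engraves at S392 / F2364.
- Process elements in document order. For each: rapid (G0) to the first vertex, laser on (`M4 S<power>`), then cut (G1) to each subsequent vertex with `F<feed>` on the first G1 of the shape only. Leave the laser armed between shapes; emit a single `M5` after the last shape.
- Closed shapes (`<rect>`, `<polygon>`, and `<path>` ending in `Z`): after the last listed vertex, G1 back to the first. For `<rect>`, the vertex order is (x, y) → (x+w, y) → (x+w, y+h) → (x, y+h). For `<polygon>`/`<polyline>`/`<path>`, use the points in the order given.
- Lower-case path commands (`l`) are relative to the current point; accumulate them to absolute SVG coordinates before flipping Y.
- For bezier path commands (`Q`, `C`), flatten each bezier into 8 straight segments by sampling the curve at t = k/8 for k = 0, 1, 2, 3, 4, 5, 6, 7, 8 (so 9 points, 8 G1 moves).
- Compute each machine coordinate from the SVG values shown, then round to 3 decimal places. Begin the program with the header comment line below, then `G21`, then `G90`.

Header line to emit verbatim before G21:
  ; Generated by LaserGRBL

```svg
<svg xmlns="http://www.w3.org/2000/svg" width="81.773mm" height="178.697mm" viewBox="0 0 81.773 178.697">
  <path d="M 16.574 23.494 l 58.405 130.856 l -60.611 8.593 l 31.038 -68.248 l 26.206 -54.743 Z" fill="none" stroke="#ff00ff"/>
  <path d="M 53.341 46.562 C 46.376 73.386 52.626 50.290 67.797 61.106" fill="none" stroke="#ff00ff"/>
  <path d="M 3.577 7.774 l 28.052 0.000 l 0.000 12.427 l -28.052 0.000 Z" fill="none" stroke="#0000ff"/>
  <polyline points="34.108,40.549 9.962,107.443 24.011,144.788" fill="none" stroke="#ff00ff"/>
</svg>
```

; Generated by LaserGRBL
G21
G90
G0 X16.574 Y155.203
M4 S392
G1 X74.979 Y24.347 F2364
G1 X14.368 Y15.754
G1 X45.406 Y84.002
G1 X71.612 Y138.745
G1 X16.574 Y155.203
G0 X53.341 Y132.135
M4 S392
G1 X51.340 Y124.252 F2364
G1 X50.528 Y120.067
G1 X50.854 Y118.597
G1 X52.268 Y118.860
G1 X54.720 Y119.873
G1 X58.159 Y120.654
G1 X62.534 Y120.221
G1 X67.797 Y117.591
G0 X3.577 Y170.923
M4 S720
G1 X31.629 Y170.923 F1019
G1 X31.629 Y158.496
G1 X3.577 Y158.496
G1 X3.577 Y170.923
G0 X34.108 Y138.148
M4 S392
G1 X9.962 Y71.254 F2364
G1 X24.011 Y33.909
M5

1 u = 1 mm; y_m = 178.697 − y.

[1] `<path>` closed polygon, #ff00ff→engrave S392 F2364: (16.574,155.203) → (74.979,24.347) → (14.368,15.754) → (45.406,84.002) → (71.612,138.745) → (16.574,155.203) (closed)

[2] `<path>` cubic bezier, #ff00ff→engrave S392 F2364: (53.341,132.135) → (51.340,124.252) → (50.528,120.067) → (50.854,118.597) → (52.268,118.860) → (54.720,119.873) → (58.159,120.654) → (62.534,120.221) → (67.797,117.591)

[3] `<path>` rectangle, #0000ff→cut S720 F1019: (3.577,170.923) → (31.629,170.923) → (31.629,158.496) → (3.577,158.496) → (3.577,170.923) (closed)

[4] `<polyline>` open polyline, #ff00ff→engrave S392 F2364: (34.108,138.148) → (9.962,71.254) → (24.011,33.909)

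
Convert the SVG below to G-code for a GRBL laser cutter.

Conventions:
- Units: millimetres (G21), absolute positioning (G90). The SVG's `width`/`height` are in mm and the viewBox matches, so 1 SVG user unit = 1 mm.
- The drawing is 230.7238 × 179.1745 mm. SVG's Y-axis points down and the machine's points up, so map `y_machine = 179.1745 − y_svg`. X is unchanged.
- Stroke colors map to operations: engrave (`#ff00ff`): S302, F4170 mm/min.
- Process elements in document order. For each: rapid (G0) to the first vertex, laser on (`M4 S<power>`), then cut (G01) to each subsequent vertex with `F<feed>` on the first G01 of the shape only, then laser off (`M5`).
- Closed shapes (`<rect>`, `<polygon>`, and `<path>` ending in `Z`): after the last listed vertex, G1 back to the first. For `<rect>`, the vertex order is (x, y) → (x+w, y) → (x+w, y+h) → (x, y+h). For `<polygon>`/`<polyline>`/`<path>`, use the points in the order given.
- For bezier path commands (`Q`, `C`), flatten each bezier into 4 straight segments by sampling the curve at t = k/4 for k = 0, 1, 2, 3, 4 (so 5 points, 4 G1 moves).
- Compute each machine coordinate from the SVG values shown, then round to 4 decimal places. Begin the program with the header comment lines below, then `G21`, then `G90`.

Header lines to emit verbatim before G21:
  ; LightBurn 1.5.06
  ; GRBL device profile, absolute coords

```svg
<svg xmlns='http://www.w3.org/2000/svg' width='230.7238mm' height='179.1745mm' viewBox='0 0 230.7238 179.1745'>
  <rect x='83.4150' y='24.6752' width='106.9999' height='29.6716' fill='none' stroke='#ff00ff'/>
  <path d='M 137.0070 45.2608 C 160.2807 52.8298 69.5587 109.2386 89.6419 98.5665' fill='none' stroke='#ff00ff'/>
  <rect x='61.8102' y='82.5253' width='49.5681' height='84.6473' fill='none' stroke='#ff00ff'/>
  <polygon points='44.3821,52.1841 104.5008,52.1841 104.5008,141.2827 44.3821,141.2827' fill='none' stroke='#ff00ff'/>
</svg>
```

; LightBurn 1.5.06
; GRBL device profile, absolute coords
G21
G90
G0 X83.4150 Y154.4993
M4 S302
G01 X190.4149 Y154.4993 F4170
G01 X190.4149 Y124.8277
G01 X83.4150 Y124.8277
G01 X83.4150 Y154.4993
M5
G0 X137.0070 Y133.9137
M4 S302
G01 X136.6006 Y120.8907 F4170
G01 X114.5209 Y100.4204
G01 X91.8430 Y83.3703
G01 X89.6419 Y80.6080
M5
G0 X61.8102 Y96.6492
M4 S302
G01 X111.3783 Y96.6492 F4170
G01 X111.3783 Y12.0019
G01 X61.8102 Y12.0019
G01 X61.8102 Y96.6492
M5
G0 X44.3821 Y126.9904
M4 S302
G01 X104.5008 Y126.9904 F4170
G01 X104.5008 Y37.8918
G01 X44.3821 Y37.8918
G01 X44.3821 Y126.9904
M5

Since the viewBox matches the mm dimensions, user units are millimetres directly. The only transform is the Y-flip y_m = 179.1745 − y_svg.

Shape 1 is a rectangle drawn with `<rect>`. Its stroke #ff00ff means engrave at S302, F4170. After flipping Y the toolpath is (83.4150,154.4993) → (190.4149,154.4993) → (190.4149,124.8277) → (83.4150,124.8277) → (83.4150,154.4993), returning to the start.

Shape 2 is a cubic bezier drawn with `<path>`. Its stroke #ff00ff means engrave at S302, F4170. After flipping Y the toolpath is (137.0070,133.9137) → (136.6006,120.8907) → (114.5209,100.4204) → (91.8430,83.3703) → (89.6419,80.6080).

Shape 3 is a rectangle drawn with `<rect>`. Its stroke #ff00ff means engrave at S302, F4170. After flipping Y the toolpath is (61.8102,96.6492) → (111.3783,96.6492) → (111.3783,12.0019) → (61.8102,12.0019) → (61.8102,96.6492), returning to the start.

Shape 4 is a rectangle drawn with `<polygon>`. Its stroke #ff00ff means engrave at S302, F4170. After flipping Y the toolpath is (44.3821,126.9904) → (104.5008,126.9904) → (104.5008,37.8918) → (44.3821,37.8918) → (44.3821,126.9904), returning to the start.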